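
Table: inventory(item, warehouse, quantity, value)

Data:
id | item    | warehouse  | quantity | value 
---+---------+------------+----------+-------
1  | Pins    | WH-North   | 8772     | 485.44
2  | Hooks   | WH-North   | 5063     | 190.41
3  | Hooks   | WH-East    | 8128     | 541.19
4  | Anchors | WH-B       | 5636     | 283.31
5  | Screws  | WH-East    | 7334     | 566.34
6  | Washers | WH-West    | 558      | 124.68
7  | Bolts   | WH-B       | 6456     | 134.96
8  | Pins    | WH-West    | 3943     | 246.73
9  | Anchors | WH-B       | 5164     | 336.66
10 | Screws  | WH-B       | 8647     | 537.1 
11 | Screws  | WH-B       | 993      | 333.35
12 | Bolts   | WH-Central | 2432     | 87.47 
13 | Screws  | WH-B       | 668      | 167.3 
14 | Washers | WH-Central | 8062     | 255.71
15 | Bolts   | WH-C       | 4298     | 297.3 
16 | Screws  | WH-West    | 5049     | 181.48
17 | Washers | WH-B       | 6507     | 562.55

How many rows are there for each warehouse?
SELECT warehouse, COUNT(*) as count
FROM inventory
GROUP BY warehouse

Result:
  WH-B: 7
  WH-C: 1
  WH-Central: 2
  WH-East: 2
  WH-North: 2
  WH-West: 3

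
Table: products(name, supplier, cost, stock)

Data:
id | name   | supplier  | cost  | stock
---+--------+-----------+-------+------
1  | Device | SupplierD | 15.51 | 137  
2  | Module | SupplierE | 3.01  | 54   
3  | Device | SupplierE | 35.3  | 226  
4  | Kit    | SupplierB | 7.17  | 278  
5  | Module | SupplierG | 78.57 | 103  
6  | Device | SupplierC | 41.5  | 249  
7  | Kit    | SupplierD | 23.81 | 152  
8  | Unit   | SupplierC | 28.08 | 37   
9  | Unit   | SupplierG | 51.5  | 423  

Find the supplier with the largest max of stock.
SELECT supplier, MAX(stock) as val
FROM products
GROUP BY supplier
ORDER BY val DESC
LIMIT 1

Result: SupplierG with max(stock) = 423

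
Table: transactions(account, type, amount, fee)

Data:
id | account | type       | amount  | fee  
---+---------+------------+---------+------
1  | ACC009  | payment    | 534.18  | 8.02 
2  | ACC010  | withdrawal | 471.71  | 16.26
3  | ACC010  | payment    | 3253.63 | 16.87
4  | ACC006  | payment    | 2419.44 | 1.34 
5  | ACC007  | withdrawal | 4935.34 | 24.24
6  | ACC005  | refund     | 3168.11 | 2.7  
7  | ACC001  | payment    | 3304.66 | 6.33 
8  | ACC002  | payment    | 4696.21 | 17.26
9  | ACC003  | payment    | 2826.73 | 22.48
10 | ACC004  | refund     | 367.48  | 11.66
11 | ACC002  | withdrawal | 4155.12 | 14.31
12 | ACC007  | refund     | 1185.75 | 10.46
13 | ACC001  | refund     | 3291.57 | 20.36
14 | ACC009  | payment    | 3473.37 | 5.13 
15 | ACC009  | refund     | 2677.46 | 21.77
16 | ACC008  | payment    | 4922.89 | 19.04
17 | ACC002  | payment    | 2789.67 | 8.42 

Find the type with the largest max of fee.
SELECT type, MAX(fee) as val
FROM transactions
GROUP BY type
ORDER BY val DESC
LIMIT 1

Result: withdrawal with max(fee) = 24.24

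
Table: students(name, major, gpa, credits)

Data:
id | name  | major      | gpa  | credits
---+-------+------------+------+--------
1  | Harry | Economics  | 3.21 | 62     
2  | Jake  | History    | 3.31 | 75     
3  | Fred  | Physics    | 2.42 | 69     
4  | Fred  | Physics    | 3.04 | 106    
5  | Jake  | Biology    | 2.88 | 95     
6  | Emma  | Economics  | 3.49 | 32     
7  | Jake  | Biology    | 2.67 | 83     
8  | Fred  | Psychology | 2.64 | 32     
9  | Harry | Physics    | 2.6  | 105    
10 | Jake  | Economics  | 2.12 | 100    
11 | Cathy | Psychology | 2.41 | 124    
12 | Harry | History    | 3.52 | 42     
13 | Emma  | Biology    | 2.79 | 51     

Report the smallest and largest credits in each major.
SELECT major, MIN(credits), MAX(credits)
FROM students
GROUP BY major

Result:
  Biology: min=51, max=95
  Economics: min=32, max=100
  History: min=42, max=75
  Physics: min=69, max=106
  Psychology: min=32, max=124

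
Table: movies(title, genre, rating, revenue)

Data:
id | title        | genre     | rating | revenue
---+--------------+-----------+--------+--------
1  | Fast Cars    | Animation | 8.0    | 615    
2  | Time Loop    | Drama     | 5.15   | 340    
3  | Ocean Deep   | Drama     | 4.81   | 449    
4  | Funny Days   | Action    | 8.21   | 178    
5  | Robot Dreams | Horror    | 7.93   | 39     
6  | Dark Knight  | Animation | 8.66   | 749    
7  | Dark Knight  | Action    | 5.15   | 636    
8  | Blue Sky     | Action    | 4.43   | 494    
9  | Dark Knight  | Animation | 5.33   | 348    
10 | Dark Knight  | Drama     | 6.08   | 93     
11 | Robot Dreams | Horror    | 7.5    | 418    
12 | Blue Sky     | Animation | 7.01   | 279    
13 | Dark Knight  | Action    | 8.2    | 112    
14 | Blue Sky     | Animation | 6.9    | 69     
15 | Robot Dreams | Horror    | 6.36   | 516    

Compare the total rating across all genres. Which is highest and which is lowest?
SELECT genre, SUM(rating)
FROM movies
GROUP BY genre
ORDER BY SUM(rating)

All groups:
  Drama: 16.04
  Horror: 21.79
  Action: 25.99
  Animation: 35.90

Highest: Animation (35.90)
Lowest: Drama (16.04)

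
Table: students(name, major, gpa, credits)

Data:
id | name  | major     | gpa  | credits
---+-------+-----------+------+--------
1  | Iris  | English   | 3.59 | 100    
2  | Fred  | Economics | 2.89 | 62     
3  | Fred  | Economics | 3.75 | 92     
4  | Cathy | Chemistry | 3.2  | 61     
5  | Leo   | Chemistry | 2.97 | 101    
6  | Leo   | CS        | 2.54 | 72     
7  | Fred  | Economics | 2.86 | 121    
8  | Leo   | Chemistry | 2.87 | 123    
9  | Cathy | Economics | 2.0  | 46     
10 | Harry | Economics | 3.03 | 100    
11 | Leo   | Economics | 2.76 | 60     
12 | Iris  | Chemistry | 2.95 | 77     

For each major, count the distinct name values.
SELECT major, COUNT(DISTINCT name)
FROM students
GROUP BY major

Result:
  CS: 1 distinct
  Chemistry: 3 distinct
  Economics: 4 distinct
  English: 1 distinct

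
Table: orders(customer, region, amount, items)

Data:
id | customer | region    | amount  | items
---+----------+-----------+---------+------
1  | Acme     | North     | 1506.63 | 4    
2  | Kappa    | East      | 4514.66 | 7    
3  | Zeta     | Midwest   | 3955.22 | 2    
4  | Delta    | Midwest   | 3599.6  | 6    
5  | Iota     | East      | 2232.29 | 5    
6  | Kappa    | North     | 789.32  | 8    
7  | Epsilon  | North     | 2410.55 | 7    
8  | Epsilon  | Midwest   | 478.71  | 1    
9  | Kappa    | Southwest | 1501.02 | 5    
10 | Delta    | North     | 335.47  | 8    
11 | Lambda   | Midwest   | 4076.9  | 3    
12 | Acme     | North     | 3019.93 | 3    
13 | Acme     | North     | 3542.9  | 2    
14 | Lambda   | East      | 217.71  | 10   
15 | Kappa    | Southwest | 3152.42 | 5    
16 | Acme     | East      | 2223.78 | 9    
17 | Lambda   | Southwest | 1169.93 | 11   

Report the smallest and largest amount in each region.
SELECT region, MIN(amount), MAX(amount)
FROM orders
GROUP BY region

Result:
  East: min=217.71, max=4514.66
  Midwest: min=478.71, max=4076.90
  North: min=335.47, max=3542.90
  Southwest: min=1169.93, max=3152.42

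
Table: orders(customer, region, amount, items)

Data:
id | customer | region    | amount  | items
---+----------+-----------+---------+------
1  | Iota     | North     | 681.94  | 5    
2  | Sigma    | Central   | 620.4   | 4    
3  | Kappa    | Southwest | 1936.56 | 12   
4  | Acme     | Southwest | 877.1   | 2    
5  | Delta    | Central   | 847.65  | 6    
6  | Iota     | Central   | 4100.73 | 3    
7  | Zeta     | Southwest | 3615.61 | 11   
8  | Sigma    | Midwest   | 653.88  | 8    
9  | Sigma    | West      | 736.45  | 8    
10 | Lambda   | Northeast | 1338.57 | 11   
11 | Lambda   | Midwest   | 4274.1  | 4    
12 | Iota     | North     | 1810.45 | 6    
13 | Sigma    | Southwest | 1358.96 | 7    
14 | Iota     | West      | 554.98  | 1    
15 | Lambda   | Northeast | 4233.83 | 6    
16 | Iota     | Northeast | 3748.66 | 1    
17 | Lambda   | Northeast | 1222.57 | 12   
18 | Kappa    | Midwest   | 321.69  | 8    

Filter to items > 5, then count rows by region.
SELECT region, COUNT(*)
FROM orders
WHERE items > 5
GROUP BY region

Note: WHERE filters rows before grouping.

Result:
  Central: 1
  Midwest: 2
  North: 1
  Northeast: 3
  Southwest: 3
  West: 1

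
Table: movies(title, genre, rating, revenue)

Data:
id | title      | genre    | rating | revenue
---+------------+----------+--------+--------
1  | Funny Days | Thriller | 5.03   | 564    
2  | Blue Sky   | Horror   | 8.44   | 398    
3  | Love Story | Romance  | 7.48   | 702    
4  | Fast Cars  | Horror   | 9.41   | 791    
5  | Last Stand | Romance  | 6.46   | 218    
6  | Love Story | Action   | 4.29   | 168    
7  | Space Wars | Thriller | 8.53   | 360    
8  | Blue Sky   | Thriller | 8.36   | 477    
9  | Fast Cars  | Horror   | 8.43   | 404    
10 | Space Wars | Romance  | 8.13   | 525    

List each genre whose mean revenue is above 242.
SELECT genre, AVG(revenue)
FROM movies
GROUP BY genre
HAVING AVG(revenue) > 242

Result:
  Horror: avg=531.00
  Romance: avg=481.67
  Thriller: avg=467.00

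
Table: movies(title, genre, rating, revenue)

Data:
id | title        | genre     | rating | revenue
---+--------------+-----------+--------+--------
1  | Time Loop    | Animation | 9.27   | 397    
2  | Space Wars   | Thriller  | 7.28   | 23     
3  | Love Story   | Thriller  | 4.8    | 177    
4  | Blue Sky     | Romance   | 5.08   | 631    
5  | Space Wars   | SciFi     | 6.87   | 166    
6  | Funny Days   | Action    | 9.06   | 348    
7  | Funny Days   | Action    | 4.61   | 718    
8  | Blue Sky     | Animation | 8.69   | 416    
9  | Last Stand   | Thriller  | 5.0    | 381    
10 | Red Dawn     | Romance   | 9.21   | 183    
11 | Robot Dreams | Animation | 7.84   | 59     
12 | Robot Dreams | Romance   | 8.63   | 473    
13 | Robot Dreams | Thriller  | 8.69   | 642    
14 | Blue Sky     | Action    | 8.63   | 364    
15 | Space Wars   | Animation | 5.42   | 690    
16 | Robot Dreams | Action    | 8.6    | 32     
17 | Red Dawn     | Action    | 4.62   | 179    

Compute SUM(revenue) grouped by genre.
SELECT genre, SUM(revenue) as result
FROM movies
GROUP BY genre

Result:
  Action: 1641
  Animation: 1562
  Romance: 1287
  SciFi: 166
  Thriller: 1223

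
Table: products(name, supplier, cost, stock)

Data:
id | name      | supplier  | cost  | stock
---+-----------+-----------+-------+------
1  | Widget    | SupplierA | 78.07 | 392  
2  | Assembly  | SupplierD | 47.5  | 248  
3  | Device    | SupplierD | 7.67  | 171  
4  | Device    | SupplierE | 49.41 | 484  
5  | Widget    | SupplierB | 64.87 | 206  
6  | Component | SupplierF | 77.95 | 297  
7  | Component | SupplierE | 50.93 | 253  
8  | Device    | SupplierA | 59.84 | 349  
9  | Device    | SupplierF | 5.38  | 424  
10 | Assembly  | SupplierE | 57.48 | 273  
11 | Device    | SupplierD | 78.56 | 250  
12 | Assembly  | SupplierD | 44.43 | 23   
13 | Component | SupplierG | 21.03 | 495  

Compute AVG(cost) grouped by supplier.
SELECT supplier, AVG(cost) as result
FROM products
GROUP BY supplier

Result:
  SupplierA: 68.96
  SupplierB: 64.87
  SupplierD: 44.54
  SupplierE: 52.61
  SupplierF: 41.67
  SupplierG: 21.03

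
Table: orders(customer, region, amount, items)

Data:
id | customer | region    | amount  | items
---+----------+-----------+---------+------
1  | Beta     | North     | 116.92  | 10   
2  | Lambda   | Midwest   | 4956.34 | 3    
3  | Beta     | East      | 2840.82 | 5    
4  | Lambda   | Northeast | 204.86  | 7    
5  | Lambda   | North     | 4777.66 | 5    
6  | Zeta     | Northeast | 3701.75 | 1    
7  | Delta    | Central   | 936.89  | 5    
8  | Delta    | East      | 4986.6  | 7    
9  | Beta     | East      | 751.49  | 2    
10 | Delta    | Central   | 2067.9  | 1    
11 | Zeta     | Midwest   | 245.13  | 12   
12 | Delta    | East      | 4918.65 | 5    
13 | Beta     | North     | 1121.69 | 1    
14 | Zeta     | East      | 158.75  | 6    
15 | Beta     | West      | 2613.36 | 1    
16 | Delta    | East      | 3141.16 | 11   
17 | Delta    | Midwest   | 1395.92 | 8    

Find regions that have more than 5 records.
SELECT region, COUNT(*) as cnt
FROM orders
GROUP BY region
HAVING COUNT(*) > 5

Result:
  East: 6

Note: HAVING filters groups after aggregation, WHERE filters rows before.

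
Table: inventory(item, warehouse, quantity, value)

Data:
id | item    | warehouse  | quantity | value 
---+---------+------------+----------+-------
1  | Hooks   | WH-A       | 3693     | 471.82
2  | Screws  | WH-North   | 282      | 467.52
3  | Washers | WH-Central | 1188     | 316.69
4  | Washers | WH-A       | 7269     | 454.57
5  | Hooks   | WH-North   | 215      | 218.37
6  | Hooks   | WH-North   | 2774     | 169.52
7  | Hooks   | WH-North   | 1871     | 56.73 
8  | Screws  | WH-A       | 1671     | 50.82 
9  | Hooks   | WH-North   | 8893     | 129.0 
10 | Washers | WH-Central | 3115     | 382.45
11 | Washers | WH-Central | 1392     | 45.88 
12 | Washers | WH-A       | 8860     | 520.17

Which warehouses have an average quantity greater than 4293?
SELECT warehouse, AVG(quantity)
FROM inventory
GROUP BY warehouse
HAVING AVG(quantity) > 4293

Result:
  WH-A: avg=5373.25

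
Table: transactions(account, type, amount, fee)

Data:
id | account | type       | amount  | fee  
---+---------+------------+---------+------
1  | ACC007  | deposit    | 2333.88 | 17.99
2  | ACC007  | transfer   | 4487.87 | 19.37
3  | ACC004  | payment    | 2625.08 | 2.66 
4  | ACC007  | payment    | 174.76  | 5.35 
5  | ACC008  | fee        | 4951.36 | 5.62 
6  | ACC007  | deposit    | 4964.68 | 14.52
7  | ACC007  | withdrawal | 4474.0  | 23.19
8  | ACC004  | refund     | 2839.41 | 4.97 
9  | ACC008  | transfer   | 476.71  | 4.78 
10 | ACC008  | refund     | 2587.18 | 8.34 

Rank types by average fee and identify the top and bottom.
SELECT type, AVG(fee)
FROM transactions
GROUP BY type
ORDER BY AVG(fee)

All groups:
  payment: 4.01
  fee: 5.62
  refund: 6.66
  transfer: 12.08
  deposit: 16.26
  withdrawal: 23.19

Highest: withdrawal (23.19)
Lowest: payment (4.01)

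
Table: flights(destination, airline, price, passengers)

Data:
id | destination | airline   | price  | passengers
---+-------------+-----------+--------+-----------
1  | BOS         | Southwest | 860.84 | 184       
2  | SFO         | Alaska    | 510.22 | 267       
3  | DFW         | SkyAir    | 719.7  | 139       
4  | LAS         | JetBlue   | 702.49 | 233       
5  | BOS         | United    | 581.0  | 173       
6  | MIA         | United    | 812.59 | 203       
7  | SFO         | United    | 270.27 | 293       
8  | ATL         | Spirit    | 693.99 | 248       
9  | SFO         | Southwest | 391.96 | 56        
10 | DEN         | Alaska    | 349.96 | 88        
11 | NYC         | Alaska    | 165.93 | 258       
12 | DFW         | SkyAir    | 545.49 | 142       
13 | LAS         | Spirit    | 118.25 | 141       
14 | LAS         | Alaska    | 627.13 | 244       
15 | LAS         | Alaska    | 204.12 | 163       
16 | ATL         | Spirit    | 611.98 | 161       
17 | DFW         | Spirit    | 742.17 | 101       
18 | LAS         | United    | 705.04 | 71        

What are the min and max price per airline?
SELECT airline, MIN(price), MAX(price)
FROM flights
GROUP BY airline

Result:
  Alaska: min=165.93, max=627.13
  JetBlue: min=702.49, max=702.49
  SkyAir: min=545.49, max=719.70
  Southwest: min=391.96, max=860.84
  Spirit: min=118.25, max=742.17
  United: min=270.27, max=812.59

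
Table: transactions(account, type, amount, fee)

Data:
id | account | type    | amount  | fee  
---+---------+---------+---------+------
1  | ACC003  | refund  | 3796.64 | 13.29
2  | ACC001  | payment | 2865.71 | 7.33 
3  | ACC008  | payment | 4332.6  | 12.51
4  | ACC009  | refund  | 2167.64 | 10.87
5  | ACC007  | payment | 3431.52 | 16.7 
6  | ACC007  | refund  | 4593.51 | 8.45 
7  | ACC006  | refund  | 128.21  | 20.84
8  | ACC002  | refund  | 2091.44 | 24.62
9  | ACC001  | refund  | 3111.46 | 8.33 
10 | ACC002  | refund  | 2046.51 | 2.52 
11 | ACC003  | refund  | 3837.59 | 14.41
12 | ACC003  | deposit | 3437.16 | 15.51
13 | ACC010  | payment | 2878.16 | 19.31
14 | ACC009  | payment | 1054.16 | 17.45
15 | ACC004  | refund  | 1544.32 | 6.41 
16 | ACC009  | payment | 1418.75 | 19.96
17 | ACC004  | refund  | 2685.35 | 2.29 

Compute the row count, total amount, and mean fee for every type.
SELECT type,
       COUNT(*) as cnt,
       SUM(amount) as total_amount,
       AVG(fee) as avg_fee
FROM transactions
GROUP BY type

Result:
  deposit: 1 records, 3437.16 total amount, 15.51 avg fee
  payment: 6 records, 15980.90 total amount, 15.54 avg fee
  refund: 10 records, 26002.67 total amount, 11.20 avg fee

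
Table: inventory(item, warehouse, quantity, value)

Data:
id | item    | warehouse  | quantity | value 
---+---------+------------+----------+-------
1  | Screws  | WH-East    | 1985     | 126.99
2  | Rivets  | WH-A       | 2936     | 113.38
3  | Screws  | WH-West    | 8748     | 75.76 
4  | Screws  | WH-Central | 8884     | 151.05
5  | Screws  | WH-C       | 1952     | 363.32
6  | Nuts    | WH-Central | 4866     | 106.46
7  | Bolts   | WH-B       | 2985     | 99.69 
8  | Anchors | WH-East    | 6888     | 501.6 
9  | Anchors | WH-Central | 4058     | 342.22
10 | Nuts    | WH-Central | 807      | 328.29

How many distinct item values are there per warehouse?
SELECT warehouse, COUNT(DISTINCT item)
FROM inventory
GROUP BY warehouse

Result:
  WH-A: 1 distinct
  WH-B: 1 distinct
  WH-C: 1 distinct
  WH-Central: 3 distinct
  WH-East: 2 distinct
  WH-West: 1 distinct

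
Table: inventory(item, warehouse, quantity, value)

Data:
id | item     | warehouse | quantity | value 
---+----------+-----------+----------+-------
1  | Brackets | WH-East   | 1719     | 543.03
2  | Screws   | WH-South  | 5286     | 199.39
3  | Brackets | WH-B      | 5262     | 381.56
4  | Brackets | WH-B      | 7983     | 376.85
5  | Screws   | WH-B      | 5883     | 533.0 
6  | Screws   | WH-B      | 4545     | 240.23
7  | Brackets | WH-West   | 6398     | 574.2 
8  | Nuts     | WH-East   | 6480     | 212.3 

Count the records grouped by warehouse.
SELECT warehouse, COUNT(*) as count
FROM inventory
GROUP BY warehouse

Result:
  WH-B: 4
  WH-East: 2
  WH-South: 1
  WH-West: 1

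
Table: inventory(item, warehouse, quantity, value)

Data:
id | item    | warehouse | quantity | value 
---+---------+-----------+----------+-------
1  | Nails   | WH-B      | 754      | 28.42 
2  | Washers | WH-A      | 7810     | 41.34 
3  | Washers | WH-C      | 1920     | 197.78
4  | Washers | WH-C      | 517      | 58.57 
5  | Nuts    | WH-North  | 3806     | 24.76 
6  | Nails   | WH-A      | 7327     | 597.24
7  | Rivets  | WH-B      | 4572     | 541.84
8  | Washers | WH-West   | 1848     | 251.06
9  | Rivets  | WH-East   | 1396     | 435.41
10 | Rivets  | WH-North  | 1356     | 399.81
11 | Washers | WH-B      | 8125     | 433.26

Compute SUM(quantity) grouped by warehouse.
SELECT warehouse, SUM(quantity) as result
FROM inventory
GROUP BY warehouse

Result:
  WH-A: 15137
  WH-B: 13451
  WH-C: 2437
  WH-East: 1396
  WH-North: 5162
  WH-West: 1848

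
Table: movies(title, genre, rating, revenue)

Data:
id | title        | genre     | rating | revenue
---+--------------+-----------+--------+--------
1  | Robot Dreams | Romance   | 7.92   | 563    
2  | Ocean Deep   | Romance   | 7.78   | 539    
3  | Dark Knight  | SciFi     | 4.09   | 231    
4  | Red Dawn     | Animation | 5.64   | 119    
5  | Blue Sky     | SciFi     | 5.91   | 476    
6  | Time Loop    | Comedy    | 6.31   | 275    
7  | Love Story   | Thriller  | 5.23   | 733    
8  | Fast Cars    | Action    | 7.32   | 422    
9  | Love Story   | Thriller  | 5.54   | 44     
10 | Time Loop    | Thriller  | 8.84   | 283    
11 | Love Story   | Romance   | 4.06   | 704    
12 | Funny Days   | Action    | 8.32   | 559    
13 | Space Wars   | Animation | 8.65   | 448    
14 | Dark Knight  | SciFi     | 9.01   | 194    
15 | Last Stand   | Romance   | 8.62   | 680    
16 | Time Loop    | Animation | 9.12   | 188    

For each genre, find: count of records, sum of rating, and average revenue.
SELECT genre,
       COUNT(*) as cnt,
       SUM(rating) as total_rating,
       AVG(revenue) as avg_revenue
FROM movies
GROUP BY genre

Result:
  Action: 2 records, 15.64 total rating, 490.50 avg revenue
  Animation: 3 records, 23.41 total rating, 251.67 avg revenue
  Comedy: 1 records, 6.31 total rating, 275.00 avg revenue
  Romance: 4 records, 28.38 total rating, 621.50 avg revenue
  SciFi: 3 records, 19.01 total rating, 300.33 avg revenue
  Thriller: 3 records, 19.61 total rating, 353.33 avg revenue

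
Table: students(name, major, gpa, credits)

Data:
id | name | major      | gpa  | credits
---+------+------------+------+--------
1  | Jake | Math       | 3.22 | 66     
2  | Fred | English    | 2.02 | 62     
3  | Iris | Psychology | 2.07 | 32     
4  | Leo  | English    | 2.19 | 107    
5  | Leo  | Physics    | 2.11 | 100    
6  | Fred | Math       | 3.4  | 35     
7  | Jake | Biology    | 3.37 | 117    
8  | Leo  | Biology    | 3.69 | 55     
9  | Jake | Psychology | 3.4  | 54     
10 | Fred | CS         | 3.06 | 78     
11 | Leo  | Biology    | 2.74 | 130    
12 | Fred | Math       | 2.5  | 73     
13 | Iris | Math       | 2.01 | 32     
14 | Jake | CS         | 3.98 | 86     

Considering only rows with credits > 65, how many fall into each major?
SELECT major, COUNT(*)
FROM students
WHERE credits > 65
GROUP BY major

Note: WHERE filters rows before grouping.

Result:
  Biology: 2
  CS: 2
  English: 1
  Math: 2
  Physics: 1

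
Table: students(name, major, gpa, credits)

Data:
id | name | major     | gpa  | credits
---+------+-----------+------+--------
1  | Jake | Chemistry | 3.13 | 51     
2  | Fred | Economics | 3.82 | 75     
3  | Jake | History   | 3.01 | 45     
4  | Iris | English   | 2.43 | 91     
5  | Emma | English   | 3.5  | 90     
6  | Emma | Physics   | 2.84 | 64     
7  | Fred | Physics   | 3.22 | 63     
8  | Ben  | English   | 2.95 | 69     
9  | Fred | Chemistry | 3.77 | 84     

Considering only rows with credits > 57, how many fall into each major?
SELECT major, COUNT(*)
FROM students
WHERE credits > 57
GROUP BY major

Note: WHERE filters rows before grouping.

Result:
  Chemistry: 1
  Economics: 1
  English: 3
  Physics: 2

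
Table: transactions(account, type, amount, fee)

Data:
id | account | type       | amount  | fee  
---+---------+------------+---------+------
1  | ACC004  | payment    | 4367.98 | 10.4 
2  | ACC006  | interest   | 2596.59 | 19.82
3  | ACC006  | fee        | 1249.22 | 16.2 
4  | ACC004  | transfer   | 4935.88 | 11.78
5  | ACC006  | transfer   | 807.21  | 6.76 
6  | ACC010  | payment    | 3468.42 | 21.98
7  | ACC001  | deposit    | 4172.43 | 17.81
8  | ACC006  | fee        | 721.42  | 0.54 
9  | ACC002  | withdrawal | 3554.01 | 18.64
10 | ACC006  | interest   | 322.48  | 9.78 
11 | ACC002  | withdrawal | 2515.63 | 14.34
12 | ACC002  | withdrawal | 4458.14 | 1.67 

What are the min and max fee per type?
SELECT type, MIN(fee), MAX(fee)
FROM transactions
GROUP BY type

Result:
  deposit: min=17.81, max=17.81
  fee: min=0.54, max=16.20
  interest: min=9.78, max=19.82
  payment: min=10.40, max=21.98
  transfer: min=6.76, max=11.78
  withdrawal: min=1.67, max=18.64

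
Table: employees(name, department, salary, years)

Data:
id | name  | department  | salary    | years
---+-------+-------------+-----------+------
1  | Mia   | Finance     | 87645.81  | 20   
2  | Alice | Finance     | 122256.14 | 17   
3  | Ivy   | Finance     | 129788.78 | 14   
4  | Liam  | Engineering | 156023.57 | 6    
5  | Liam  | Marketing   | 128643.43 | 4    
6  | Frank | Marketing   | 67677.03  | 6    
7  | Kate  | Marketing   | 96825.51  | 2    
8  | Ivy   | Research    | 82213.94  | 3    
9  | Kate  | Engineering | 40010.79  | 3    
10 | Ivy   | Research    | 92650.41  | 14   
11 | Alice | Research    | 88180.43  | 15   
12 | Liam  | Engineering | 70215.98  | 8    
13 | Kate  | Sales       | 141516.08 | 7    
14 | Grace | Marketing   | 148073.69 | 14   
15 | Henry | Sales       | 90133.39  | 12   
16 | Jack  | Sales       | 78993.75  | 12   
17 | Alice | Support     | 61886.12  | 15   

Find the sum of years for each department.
SELECT department, SUM(years) as result
FROM employees
GROUP BY department

Result:
  Engineering: 17
  Finance: 51
  Marketing: 26
  Research: 32
  Sales: 31
  Support: 15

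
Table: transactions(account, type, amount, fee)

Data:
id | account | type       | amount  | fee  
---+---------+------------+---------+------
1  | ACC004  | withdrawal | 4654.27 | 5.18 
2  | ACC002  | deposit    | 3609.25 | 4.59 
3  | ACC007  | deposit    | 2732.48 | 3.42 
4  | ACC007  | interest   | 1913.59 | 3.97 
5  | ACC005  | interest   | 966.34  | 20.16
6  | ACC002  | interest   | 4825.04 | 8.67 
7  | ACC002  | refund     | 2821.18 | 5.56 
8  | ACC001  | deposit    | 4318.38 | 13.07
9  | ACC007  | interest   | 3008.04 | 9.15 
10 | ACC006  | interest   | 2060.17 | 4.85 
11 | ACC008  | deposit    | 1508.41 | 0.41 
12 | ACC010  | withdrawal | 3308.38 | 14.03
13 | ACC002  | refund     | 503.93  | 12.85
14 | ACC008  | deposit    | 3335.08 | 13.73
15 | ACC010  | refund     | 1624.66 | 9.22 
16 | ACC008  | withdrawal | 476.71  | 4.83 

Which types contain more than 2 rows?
SELECT type, COUNT(*) as cnt
FROM transactions
GROUP BY type
HAVING COUNT(*) > 2

Result:
  deposit: 5
  interest: 5
  refund: 3
  withdrawal: 3

Note: HAVING filters groups after aggregation, WHERE filters rows before.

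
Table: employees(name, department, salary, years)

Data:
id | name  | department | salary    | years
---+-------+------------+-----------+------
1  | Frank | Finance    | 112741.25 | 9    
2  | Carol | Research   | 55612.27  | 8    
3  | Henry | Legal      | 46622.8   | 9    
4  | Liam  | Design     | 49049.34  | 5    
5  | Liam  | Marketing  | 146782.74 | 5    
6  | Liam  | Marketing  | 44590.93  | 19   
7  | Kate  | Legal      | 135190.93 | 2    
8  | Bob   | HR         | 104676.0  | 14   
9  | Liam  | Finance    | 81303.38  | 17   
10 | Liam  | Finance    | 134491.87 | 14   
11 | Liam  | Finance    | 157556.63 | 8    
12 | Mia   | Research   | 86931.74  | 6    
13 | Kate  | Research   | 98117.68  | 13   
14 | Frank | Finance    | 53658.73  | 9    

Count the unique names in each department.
SELECT department, COUNT(DISTINCT name)
FROM employees
GROUP BY department

Result:
  Design: 1 distinct
  Finance: 2 distinct
  HR: 1 distinct
  Legal: 2 distinct
  Marketing: 1 distinct
  Research: 3 distinct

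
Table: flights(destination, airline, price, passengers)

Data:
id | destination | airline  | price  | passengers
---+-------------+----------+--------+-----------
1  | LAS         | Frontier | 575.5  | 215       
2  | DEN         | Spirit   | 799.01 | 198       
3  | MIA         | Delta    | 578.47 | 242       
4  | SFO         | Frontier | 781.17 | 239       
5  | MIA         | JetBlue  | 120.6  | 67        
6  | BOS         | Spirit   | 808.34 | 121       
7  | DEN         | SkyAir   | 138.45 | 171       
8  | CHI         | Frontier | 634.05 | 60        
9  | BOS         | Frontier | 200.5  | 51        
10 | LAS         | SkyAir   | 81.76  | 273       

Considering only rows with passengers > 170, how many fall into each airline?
SELECT airline, COUNT(*)
FROM flights
WHERE passengers > 170
GROUP BY airline

Note: WHERE filters rows before grouping.

Result:
  Delta: 1
  Frontier: 2
  SkyAir: 2
  Spirit: 1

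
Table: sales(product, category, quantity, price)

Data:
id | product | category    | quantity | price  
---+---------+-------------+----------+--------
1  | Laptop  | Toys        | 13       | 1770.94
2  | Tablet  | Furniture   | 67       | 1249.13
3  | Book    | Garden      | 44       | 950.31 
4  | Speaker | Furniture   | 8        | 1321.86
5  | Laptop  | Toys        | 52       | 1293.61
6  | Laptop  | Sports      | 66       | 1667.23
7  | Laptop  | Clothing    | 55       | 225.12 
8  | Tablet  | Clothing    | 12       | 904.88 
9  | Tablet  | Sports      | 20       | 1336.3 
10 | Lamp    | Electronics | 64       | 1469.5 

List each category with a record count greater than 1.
SELECT category, COUNT(*) as cnt
FROM sales
GROUP BY category
HAVING COUNT(*) > 1

Result:
  Clothing: 2
  Furniture: 2
  Sports: 2
  Toys: 2

Note: HAVING filters groups after aggregation, WHERE filters rows before.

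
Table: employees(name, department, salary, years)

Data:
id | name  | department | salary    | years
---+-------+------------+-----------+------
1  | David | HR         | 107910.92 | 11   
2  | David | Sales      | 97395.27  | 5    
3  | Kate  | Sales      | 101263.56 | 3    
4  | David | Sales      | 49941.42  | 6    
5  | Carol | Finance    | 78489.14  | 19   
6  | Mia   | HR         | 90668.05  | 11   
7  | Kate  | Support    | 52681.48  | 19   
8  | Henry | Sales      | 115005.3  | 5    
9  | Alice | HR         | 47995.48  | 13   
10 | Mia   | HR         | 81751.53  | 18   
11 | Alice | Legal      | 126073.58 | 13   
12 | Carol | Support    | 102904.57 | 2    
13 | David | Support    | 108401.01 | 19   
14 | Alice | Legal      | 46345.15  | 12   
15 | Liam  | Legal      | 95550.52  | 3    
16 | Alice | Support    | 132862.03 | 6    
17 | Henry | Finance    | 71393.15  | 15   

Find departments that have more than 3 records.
SELECT department, COUNT(*) as cnt
FROM employees
GROUP BY department
HAVING COUNT(*) > 3

Result:
  HR: 4
  Sales: 4
  Support: 4

Note: HAVING filters groups after aggregation, WHERE filters rows before.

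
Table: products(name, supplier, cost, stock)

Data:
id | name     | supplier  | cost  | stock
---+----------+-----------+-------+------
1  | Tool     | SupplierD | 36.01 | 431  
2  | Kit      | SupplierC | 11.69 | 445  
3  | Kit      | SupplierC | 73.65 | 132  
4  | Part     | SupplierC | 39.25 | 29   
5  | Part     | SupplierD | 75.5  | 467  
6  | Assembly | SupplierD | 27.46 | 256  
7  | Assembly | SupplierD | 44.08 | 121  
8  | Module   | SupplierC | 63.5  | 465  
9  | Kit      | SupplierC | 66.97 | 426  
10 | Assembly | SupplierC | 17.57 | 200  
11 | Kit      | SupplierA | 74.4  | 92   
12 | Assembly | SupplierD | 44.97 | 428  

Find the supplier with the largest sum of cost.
SELECT supplier, SUM(cost) as val
FROM products
GROUP BY supplier
ORDER BY val DESC
LIMIT 1

Result: SupplierC with sum(cost) = 272.63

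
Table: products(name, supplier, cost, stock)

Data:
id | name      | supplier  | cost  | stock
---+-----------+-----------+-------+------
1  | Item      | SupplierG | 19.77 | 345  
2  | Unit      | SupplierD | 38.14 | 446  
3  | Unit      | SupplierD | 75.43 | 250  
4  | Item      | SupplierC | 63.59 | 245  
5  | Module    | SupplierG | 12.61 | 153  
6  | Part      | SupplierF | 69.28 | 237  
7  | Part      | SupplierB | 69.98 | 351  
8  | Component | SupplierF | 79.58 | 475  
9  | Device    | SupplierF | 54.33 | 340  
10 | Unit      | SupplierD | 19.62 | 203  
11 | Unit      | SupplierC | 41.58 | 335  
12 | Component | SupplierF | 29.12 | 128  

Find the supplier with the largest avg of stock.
SELECT supplier, AVG(stock) as val
FROM products
GROUP BY supplier
ORDER BY val DESC
LIMIT 1

Result: SupplierB with avg(stock) = 351.00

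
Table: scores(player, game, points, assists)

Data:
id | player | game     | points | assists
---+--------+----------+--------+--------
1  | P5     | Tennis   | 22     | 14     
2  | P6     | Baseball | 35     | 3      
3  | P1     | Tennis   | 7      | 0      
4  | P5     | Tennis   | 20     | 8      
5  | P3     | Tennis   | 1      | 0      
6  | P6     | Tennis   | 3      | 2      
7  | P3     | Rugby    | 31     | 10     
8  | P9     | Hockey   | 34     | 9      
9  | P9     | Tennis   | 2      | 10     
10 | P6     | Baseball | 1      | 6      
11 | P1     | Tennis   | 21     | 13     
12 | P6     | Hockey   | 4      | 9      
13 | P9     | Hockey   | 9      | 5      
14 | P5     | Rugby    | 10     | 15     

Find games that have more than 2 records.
SELECT game, COUNT(*) as cnt
FROM scores
GROUP BY game
HAVING COUNT(*) > 2

Result:
  Hockey: 3
  Tennis: 7

Note: HAVING filters groups after aggregation, WHERE filters rows before.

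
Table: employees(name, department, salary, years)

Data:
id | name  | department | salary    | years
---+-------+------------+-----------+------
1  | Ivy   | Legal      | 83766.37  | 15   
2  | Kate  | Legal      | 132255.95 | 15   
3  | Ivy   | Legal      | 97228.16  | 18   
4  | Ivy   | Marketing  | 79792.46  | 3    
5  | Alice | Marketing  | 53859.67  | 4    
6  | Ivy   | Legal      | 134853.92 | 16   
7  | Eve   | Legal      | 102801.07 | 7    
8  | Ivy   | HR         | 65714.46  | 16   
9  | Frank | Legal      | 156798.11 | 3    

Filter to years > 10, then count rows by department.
SELECT department, COUNT(*)
FROM employees
WHERE years > 10
GROUP BY department

Note: WHERE filters rows before grouping.

Result:
  HR: 1
  Legal: 4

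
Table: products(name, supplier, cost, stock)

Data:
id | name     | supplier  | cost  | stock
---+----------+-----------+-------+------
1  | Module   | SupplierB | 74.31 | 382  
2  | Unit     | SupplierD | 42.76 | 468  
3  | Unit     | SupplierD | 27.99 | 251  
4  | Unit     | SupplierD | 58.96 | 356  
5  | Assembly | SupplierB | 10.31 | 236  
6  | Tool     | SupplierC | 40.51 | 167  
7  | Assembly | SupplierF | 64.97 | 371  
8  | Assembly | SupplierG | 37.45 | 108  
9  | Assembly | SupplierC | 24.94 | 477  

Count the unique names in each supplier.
SELECT supplier, COUNT(DISTINCT name)
FROM products
GROUP BY supplier

Result:
  SupplierB: 2 distinct
  SupplierC: 2 distinct
  SupplierD: 1 distinct
  SupplierF: 1 distinct
  SupplierG: 1 distinct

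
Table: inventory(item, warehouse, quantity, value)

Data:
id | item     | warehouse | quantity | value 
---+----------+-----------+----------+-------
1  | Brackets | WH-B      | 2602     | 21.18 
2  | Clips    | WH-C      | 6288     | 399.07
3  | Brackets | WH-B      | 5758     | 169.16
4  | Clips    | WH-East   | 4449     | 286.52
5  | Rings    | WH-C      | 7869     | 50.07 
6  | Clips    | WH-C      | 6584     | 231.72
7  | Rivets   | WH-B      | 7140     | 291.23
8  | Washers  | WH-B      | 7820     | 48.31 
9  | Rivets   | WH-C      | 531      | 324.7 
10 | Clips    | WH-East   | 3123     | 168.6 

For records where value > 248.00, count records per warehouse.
SELECT warehouse, COUNT(*)
FROM inventory
WHERE value > 248.00
GROUP BY warehouse

Note: WHERE filters rows before grouping.

Result:
  WH-B: 1
  WH-C: 2
  WH-East: 1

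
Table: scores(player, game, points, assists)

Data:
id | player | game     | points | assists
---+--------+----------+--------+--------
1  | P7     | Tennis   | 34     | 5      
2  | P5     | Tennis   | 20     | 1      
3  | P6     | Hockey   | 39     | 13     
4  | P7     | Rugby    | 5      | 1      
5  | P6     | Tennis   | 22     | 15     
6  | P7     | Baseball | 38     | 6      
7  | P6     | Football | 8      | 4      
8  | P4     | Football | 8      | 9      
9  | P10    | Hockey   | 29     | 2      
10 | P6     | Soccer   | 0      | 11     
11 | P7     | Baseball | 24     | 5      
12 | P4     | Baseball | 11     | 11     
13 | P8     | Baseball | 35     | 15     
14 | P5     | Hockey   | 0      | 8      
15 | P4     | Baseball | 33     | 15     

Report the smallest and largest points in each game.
SELECT game, MIN(points), MAX(points)
FROM scores
GROUP BY game

Result:
  Baseball: min=11, max=38
  Football: min=8, max=8
  Hockey: min=0, max=39
  Rugby: min=5, max=5
  Soccer: min=0, max=0
  Tennis: min=20, max=34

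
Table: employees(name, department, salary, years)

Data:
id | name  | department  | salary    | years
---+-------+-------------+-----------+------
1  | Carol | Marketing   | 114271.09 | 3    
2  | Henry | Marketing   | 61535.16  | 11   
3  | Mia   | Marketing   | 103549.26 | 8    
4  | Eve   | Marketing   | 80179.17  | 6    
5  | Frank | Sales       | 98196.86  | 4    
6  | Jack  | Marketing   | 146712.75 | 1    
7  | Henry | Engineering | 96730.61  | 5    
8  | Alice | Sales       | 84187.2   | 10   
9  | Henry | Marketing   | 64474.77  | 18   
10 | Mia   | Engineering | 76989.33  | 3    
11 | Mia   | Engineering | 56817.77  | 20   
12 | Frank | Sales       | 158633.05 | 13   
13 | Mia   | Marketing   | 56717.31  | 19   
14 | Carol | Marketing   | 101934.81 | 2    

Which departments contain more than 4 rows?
SELECT department, COUNT(*) as cnt
FROM employees
GROUP BY department
HAVING COUNT(*) > 4

Result:
  Marketing: 8

Note: HAVING filters groups after aggregation, WHERE filters rows before.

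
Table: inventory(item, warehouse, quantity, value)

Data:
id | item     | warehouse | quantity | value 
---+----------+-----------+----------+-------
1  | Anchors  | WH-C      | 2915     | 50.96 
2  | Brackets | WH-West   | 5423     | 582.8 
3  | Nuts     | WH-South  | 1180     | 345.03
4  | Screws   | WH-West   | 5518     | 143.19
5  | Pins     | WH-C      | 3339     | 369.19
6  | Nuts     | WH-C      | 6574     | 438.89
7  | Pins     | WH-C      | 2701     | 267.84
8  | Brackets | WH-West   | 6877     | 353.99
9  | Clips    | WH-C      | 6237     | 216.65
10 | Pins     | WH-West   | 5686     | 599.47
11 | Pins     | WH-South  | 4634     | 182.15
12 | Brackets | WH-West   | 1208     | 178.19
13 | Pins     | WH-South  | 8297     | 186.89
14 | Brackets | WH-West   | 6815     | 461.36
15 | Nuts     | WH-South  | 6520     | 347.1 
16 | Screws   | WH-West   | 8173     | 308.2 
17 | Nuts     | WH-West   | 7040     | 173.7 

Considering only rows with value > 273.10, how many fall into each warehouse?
SELECT warehouse, COUNT(*)
FROM inventory
WHERE value > 273.10
GROUP BY warehouse

Note: WHERE filters rows before grouping.

Result:
  WH-C: 2
  WH-South: 2
  WH-West: 5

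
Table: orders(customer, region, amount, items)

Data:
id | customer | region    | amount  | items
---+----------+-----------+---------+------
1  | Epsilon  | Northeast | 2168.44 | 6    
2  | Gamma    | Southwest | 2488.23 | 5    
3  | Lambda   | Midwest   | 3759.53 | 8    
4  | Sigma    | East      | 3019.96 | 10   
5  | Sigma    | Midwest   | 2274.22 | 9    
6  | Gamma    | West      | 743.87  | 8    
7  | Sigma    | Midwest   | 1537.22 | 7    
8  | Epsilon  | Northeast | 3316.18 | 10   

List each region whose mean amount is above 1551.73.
SELECT region, AVG(amount)
FROM orders
GROUP BY region
HAVING AVG(amount) > 1551.73

Result:
  East: avg=3019.96
  Midwest: avg=2523.66
  Northeast: avg=2742.31
  Southwest: avg=2488.23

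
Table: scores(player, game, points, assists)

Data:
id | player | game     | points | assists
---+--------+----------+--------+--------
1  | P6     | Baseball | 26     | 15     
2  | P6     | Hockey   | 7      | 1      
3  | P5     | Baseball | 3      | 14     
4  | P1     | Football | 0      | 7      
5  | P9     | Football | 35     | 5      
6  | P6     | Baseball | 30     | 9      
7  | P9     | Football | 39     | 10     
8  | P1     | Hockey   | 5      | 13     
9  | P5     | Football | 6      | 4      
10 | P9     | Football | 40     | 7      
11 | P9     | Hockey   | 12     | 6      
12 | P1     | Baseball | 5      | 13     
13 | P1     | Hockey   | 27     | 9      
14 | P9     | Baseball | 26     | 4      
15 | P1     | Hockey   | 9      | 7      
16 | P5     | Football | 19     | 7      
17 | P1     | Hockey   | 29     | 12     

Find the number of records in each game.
SELECT game, COUNT(*) as count
FROM scores
GROUP BY game

Result:
  Baseball: 5
  Football: 6
  Hockey: 6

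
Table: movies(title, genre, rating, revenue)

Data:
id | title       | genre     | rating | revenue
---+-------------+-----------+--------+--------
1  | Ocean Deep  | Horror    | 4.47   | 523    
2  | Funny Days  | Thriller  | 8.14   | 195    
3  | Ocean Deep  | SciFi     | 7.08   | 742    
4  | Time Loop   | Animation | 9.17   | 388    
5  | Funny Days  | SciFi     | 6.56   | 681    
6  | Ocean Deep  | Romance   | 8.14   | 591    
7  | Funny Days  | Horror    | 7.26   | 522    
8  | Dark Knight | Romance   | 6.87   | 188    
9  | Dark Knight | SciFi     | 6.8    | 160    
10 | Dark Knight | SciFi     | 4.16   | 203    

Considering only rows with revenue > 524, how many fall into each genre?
SELECT genre, COUNT(*)
FROM movies
WHERE revenue > 524
GROUP BY genre

Note: WHERE filters rows before grouping.

Result:
  Romance: 1
  SciFi: 2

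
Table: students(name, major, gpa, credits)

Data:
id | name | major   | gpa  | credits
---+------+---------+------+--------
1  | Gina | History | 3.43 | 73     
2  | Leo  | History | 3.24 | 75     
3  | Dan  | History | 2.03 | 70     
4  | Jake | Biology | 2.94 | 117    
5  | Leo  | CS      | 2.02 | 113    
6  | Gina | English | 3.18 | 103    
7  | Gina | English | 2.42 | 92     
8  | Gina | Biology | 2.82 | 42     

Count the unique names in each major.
SELECT major, COUNT(DISTINCT name)
FROM students
GROUP BY major

Result:
  Biology: 2 distinct
  CS: 1 distinct
  English: 1 distinct
  History: 3 distinct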